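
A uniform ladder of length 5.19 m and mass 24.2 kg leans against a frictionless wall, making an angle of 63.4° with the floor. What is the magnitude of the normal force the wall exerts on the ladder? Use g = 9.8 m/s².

Taking torques about the foot of the ladder:
Ladder weight 24.2×9.8 = 237.2 N acts at 2.595 m along the ladder; its horizontal arm is 2.595·cos63.4° = 1.162 m → τ = 275.6 N·m clockwise.
Wall normal N acts horizontally at the top; its moment arm is the height L sinθ = 5.19·sin63.4° = 4.641 m, counterclockwise.
Balancing moments: N × 4.641 = 275.6, giving N = 59.4 N.

N_wall ≈ 59.4 N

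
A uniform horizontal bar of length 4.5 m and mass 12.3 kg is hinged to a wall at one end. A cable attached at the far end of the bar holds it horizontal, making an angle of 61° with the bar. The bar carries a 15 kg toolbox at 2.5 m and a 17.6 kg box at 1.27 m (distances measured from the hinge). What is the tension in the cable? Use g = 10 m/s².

Take moments about the hinge.
Beam weight: 12.3 × 10 = 123 N down at 2.25 m → arm 2.25 m, τ = 123 × 2.25 = 276.8 N·m clockwise.
Toolbox: 15 × 10 = 150 N down at 2.5 m → arm 2.5 m, τ = 150 × 2.5 = 375 N·m clockwise.
Box: 17.6 × 10 = 176 N down at 1.27 m → arm 1.27 m, τ = 176 × 1.27 = 223.5 N·m clockwise.
Total clockwise load moment = 875.3 N·m.
The cable tension T acts at 4.5 m; only its component perpendicular to the bar, T sinθ, produces torque. sin 61° = 0.8746.
Setting net torque to zero: T × 4.5 × 0.8746 = 875.3 → T = 875.3 / 3.936 = 222 N.

T ≈ 222 N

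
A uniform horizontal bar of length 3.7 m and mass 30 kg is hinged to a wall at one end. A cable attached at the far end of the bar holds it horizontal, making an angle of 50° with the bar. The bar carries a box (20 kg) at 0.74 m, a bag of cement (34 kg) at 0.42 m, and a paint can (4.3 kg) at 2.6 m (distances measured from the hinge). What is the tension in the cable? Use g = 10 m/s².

T ≈ 338 N

Sum moments about the hinge (the unknown hinge reaction has zero arm there).
Beam weight: 30 × 10 = 300 N down at 1.85 m → arm 1.85 m, τ = 300 × 1.85 = 555 N·m clockwise.
Box: 20 × 10 = 200 N down at 0.74 m → arm 0.74 m, τ = 200 × 0.74 = 148 N·m clockwise.
Bag of cement: 34 × 10 = 340 N down at 0.42 m → arm 0.42 m, τ = 340 × 0.42 = 142.8 N·m clockwise.
Paint can: 4.3 × 10 = 43 N down at 2.6 m → arm 2.6 m, τ = 43 × 2.6 = 111.8 N·m clockwise.
Total clockwise load moment = 957.6 N·m.
The cable tension T acts at 3.7 m; only its component perpendicular to the bar, T sinθ, produces torque. sin 50° = 0.766.
Στ = 0 ⇒ T × 3.7 × 0.766 = 957.6 ⇒ T = 957.6 / 2.834 = 338 N.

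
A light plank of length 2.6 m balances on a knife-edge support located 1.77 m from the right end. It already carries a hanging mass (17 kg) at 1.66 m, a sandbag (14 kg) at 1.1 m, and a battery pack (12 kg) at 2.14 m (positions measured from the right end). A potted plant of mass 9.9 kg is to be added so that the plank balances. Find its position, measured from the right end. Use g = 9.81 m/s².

Sum moments about the knife-edge support (at 1.77 m from the right end) (the support reaction has zero arm there).
Hanging mass: 17 × 9.81 = 166.8 N down at 1.66 m → arm 0.11 m, τ = 166.8 × 0.11 = 18.35 N·m clockwise.
Sandbag: 14 × 9.81 = 137.3 N down at 1.1 m → arm 0.67 m, τ = 137.3 × 0.67 = 91.99 N·m clockwise.
Battery pack: 12 × 9.81 = 117.7 N down at 2.14 m → arm 0.37 m, τ = 117.7 × 0.37 = 43.55 N·m counterclockwise.
Net moment of existing loads = 66.79 N·m clockwise.
The potted plant weighs 9.9 × 9.81 = 97.12 N and must supply an equal counterclockwise moment, so its lever arm about the knife-edge support is 66.79 / 97.12 = 0.688 m.
That puts it at 1.77 + 0.688 = 2.46 m from the right end.

x ≈ 2.46 m from the right end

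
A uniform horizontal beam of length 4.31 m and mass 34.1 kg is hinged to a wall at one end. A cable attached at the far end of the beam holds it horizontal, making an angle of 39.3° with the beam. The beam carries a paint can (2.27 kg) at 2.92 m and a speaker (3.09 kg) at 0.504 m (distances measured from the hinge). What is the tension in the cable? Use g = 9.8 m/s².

T ≈ 293 N

Taking torques about the hinge:
Beam weight: 34.1 × 9.8 = 334.2 N down at 2.155 m → arm 2.155 m, τ = 334.2 × 2.155 = 720.2 N·m clockwise.
Paint can: 2.27 × 9.8 = 22.25 N down at 2.92 m → arm 2.92 m, τ = 22.25 × 2.92 = 64.97 N·m clockwise.
Speaker: 3.09 × 9.8 = 30.28 N down at 0.504 m → arm 0.504 m, τ = 30.28 × 0.504 = 15.26 N·m clockwise.
Total clockwise load moment = 800.4 N·m.
The cable tension T acts at 4.31 m; only its component perpendicular to the beam, T sinθ, produces torque. sin 39.3° = 0.6334.
Balancing moments: T × 4.31 × 0.6334 = 800.4, giving T = 800.4 / 2.73 = 293 N.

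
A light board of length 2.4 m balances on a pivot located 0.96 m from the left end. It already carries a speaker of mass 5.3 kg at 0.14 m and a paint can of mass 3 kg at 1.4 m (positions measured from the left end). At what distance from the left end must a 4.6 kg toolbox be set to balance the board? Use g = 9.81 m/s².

x ≈ 1.62 m from the left end

Choose the pivot (at 0.96 m from the left end) as the axis so the support reaction has zero arm there.
Speaker: 5.3 × 9.81 = 51.99 N down at 0.14 m → arm 0.82 m, τ = 51.99 × 0.82 = 42.63 N·m counterclockwise.
Paint can: 3 × 9.81 = 29.43 N down at 1.4 m → arm 0.44 m, τ = 29.43 × 0.44 = 12.95 N·m clockwise.
Net moment of existing loads = 29.68 N·m counterclockwise.
The toolbox weighs 4.6 × 9.81 = 45.13 N and must supply an equal clockwise moment, so its lever arm about the pivot is 29.68 / 45.13 = 0.658 m.
That puts it at 0.96 + 0.658 = 1.62 m from the left end.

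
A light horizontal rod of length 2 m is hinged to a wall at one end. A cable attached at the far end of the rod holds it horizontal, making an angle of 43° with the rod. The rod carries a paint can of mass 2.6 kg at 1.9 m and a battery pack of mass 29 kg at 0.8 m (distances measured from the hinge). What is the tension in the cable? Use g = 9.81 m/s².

T ≈ 202 N

Taking torques about the hinge:
Paint can: 2.6 × 9.81 = 25.51 N down at 1.9 m → arm 1.9 m, τ = 25.51 × 1.9 = 48.47 N·m clockwise.
Battery pack: 29 × 9.81 = 284.5 N down at 0.8 m → arm 0.8 m, τ = 284.5 × 0.8 = 227.6 N·m clockwise.
Total clockwise load moment = 276.1 N·m.
The cable tension T acts at 2 m; only its component perpendicular to the rod, T sinθ, produces torque. sin 43° = 0.682.
Balancing moments: T × 2 × 0.682 = 276.1, giving T = 276.1 / 1.364 = 202 N.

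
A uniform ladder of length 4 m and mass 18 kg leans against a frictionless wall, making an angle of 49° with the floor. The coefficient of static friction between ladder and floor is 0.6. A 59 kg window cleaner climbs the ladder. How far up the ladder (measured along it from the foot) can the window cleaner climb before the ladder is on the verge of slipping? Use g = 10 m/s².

Taking torques about the foot of the ladder:
Ladder weight 18×10 = 180 N acts at 2 m along the ladder; its horizontal arm is 2·cos49° = 1.312 m → τ = 236.2 N·m clockwise.
Window cleaner weight 59×10 = 590 N at distance d → arm d·cos49° → τ = 590·d·0.6561 clockwise.
Wall normal N at the top has arm L sinθ = 3.019 m counterclockwise, so Στ = 0 gives N·3.019 = 236.2 + 387.1·d.
ΣFy = 0 ⇒ N_floor = 770 N, so the maximum friction is μ_s·N_floor = 0.6×770 = 462 N. ΣFx = 0 ⇒ N_wall = f, so at the slipping point N = 462 N.
Substituting: 462×3.019 = 236.2 + 387.1·d ⇒ d = (1395 − 236.2) / 387.1 = 2.99 m.

d ≈ 2.99 m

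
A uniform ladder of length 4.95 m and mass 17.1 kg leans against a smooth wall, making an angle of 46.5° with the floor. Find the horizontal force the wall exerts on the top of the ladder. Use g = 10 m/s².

N_wall ≈ 81.1 N

Taking torques about the foot of the ladder:
Ladder weight 17.1×10 = 171 N acts at 2.475 m along the ladder; its horizontal arm is 2.475·cos46.5° = 1.704 m → τ = 291.4 N·m clockwise.
Wall normal N acts horizontally at the top; its moment arm is the height L sinθ = 4.95·sin46.5° = 3.591 m, counterclockwise.
Στ = 0 ⇒ N × 3.591 = 291.4 ⇒ N = 81.1 N.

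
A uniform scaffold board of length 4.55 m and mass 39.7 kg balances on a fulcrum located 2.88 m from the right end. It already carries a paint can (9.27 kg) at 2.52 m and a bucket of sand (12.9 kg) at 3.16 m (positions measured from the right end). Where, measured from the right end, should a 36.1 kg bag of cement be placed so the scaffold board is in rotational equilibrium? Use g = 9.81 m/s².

x ≈ 3.54 m from the right end

About the fulcrum (at 2.88 m from the right end):
Beam weight: 39.7 × 9.81 = 389.5 N down at 2.275 m → arm 0.605 m, τ = 389.5 × 0.605 = 235.6 N·m clockwise.
Paint can: 9.27 × 9.81 = 90.94 N down at 2.52 m → arm 0.36 m, τ = 90.94 × 0.36 = 32.74 N·m clockwise.
Bucket of sand: 12.9 × 9.81 = 126.5 N down at 3.16 m → arm 0.28 m, τ = 126.5 × 0.28 = 35.42 N·m counterclockwise.
Net moment of existing loads = 232.9 N·m clockwise.
The bag of cement weighs 36.1 × 9.81 = 354.1 N and must supply an equal counterclockwise moment, so its lever arm about the fulcrum is 232.9 / 354.1 = 0.658 m.
That puts it at 2.88 + 0.658 = 3.54 m from the right end.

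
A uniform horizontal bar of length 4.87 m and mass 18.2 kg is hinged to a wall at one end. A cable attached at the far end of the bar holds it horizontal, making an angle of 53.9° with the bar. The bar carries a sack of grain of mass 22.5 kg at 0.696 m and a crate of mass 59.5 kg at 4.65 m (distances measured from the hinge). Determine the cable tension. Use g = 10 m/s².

About the hinge:
Beam weight: 18.2 × 10 = 182 N down at 2.435 m → arm 2.435 m, τ = 182 × 2.435 = 443.2 N·m clockwise.
Sack of grain: 22.5 × 10 = 225 N down at 0.696 m → arm 0.696 m, τ = 225 × 0.696 = 156.6 N·m clockwise.
Crate: 59.5 × 10 = 595 N down at 4.65 m → arm 4.65 m, τ = 595 × 4.65 = 2767 N·m clockwise.
Total clockwise load moment = 3367 N·m.
The cable tension T acts at 4.87 m; only its component perpendicular to the bar, T sinθ, produces torque. sin 53.9° = 0.808.
Balancing moments: T × 4.87 × 0.808 = 3367, giving T = 3367 / 3.935 = 856 N.

T ≈ 856 N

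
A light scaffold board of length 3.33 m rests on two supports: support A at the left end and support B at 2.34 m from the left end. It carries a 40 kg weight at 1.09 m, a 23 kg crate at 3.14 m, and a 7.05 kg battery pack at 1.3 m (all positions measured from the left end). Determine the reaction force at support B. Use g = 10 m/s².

Take moments about support A.
Weight: 40 × 10 = 400 N down at 1.09 m → arm 1.09 m, τ = 400 × 1.09 = 436 N·m clockwise.
Crate: 23 × 10 = 230 N down at 3.14 m → arm 3.14 m, τ = 230 × 3.14 = 722.2 N·m clockwise.
Battery pack: 7.05 × 10 = 70.5 N down at 1.3 m → arm 1.3 m, τ = 70.5 × 1.3 = 91.65 N·m clockwise.
Net load moment about support A = 1250 N·m clockwise.
Reaction R at support B is upward at 2.34 m, arm 2.34 m → moment R × 2.34 counterclockwise.
Στ = 0 ⇒ R × 2.34 = 1250 ⇒ R = 534 N.

R_B ≈ 534 N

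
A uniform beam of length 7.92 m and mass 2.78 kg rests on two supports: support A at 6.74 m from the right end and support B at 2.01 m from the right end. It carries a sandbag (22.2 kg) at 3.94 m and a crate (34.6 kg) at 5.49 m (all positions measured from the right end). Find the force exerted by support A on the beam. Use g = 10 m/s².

About support B:
Beam weight: 2.78 × 10 = 27.8 N down at 3.96 m → arm 1.95 m, τ = 27.8 × 1.95 = 54.21 N·m counterclockwise.
Sandbag: 22.2 × 10 = 222 N down at 3.94 m → arm 1.93 m, τ = 222 × 1.93 = 428.5 N·m counterclockwise.
Crate: 34.6 × 10 = 346 N down at 5.49 m → arm 3.48 m, τ = 346 × 3.48 = 1204 N·m counterclockwise.
Net load moment about support B = 1687 N·m counterclockwise.
Reaction R at support A is upward at 6.74 m, arm 4.73 m → moment R × 4.73 clockwise.
For rotational equilibrium, R × 4.73 = 1687, so R = 357 N.

R_A ≈ 357 N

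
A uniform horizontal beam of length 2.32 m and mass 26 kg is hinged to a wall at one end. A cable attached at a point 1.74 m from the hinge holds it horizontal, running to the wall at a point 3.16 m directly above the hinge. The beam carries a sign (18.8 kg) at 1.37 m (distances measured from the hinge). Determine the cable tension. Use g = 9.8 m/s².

Sum moments about the hinge (the unknown hinge reaction has zero arm there).
Beam weight: 26 × 9.8 = 254.8 N down at 1.16 m → arm 1.16 m, τ = 254.8 × 1.16 = 295.6 N·m clockwise.
Sign: 18.8 × 9.8 = 184.2 N down at 1.37 m → arm 1.37 m, τ = 184.2 × 1.37 = 252.4 N·m clockwise.
Total clockwise load moment = 548 N·m.
The cable tension T acts at 1.74 m; only its component perpendicular to the beam, T sinθ, produces torque. sinθ = h/√(h²+d²) = 3.16/√(3.16²+1.74²) = 0.876.
For rotational equilibrium, T × 1.74 × 0.876 = 548, so T = 548 / 1.524 = 360 N.

T ≈ 360 N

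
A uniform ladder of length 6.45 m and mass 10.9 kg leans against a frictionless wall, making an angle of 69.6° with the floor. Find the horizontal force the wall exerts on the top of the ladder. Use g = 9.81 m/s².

Choose the foot of the ladder as the axis so the floor normal and friction both act there and drop out.
Ladder weight 10.9×9.81 = 106.9 N acts at 3.225 m along the ladder; its horizontal arm is 3.225·cos69.6° = 1.124 m → τ = 120.2 N·m clockwise.
Wall normal N acts horizontally at the top; its moment arm is the height L sinθ = 6.45·sin69.6° = 6.045 m, counterclockwise.
Setting net torque to zero: N × 6.045 = 120.2 → N = 19.9 N.

N_wall ≈ 19.9 N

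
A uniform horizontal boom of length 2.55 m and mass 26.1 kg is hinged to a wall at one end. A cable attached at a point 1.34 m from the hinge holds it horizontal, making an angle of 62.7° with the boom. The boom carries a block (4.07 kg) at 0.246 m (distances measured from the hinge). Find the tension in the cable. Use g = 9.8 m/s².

Taking torques about the hinge:
Beam weight: 26.1 × 9.8 = 255.8 N down at 1.275 m → arm 1.275 m, τ = 255.8 × 1.275 = 326.1 N·m clockwise.
Block: 4.07 × 9.8 = 39.89 N down at 0.246 m → arm 0.246 m, τ = 39.89 × 0.246 = 9.813 N·m clockwise.
Total clockwise load moment = 335.9 N·m.
The cable tension T acts at 1.34 m; only its component perpendicular to the boom, T sinθ, produces torque. sin 62.7° = 0.8886.
Στ = 0 ⇒ T × 1.34 × 0.8886 = 335.9 ⇒ T = 335.9 / 1.191 = 282 N.

T ≈ 282 N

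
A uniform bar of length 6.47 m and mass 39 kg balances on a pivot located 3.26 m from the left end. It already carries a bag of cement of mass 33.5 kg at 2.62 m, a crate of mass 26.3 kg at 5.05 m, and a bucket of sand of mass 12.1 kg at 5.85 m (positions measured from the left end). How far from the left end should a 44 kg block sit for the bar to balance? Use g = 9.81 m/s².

Sum moments about the pivot (at 3.26 m from the left end) (the support reaction has zero arm there).
Beam weight: 39 × 9.81 = 382.6 N down at 3.235 m → arm 0.025 m, τ = 382.6 × 0.025 = 9.565 N·m counterclockwise.
Bag of cement: 33.5 × 9.81 = 328.6 N down at 2.62 m → arm 0.64 m, τ = 328.6 × 0.64 = 210.3 N·m counterclockwise.
Crate: 26.3 × 9.81 = 258 N down at 5.05 m → arm 1.79 m, τ = 258 × 1.79 = 461.8 N·m clockwise.
Bucket of sand: 12.1 × 9.81 = 118.7 N down at 5.85 m → arm 2.59 m, τ = 118.7 × 2.59 = 307.4 N·m clockwise.
Net moment of existing loads = 549.3 N·m clockwise.
The block weighs 44 × 9.81 = 431.6 N and must supply an equal counterclockwise moment, so its lever arm about the pivot is 549.3 / 431.6 = 1.27 m.
That puts it at 3.26 − 1.27 = 1.99 m from the left end.

x ≈ 1.99 m from the left end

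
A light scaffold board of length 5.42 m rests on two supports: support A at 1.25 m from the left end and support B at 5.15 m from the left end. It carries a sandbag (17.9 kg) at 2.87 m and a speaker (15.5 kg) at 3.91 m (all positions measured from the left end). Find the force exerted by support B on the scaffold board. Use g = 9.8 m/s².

Sum moments about support A (its reaction then has zero moment arm).
Sandbag: 17.9 × 9.8 = 175.4 N down at 2.87 m → arm 1.62 m, τ = 175.4 × 1.62 = 284.1 N·m clockwise.
Speaker: 15.5 × 9.8 = 151.9 N down at 3.91 m → arm 2.66 m, τ = 151.9 × 2.66 = 404.1 N·m clockwise.
Net load moment about support A = 688.2 N·m clockwise.
Reaction R at support B is upward at 5.15 m, arm 3.9 m → moment R × 3.9 counterclockwise.
For rotational equilibrium, R × 3.9 = 688.2, so R = 176 N.

R_B ≈ 176 N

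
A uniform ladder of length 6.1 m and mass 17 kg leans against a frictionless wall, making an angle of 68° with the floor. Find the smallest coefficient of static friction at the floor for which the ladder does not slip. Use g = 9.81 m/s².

μ_min ≈ 0.202

Take moments about the foot of the ladder.
Ladder weight 17×9.81 = 166.8 N acts at 3.05 m along the ladder; its horizontal arm is 3.05·cos68° = 1.143 m → τ = 190.7 N·m clockwise.
Wall normal N acts horizontally at the top; its moment arm is the height L sinθ = 6.1·sin68° = 5.656 m, counterclockwise.
Στ = 0 ⇒ N × 5.656 = 190.7 ⇒ N = 33.72 N.
ΣFx = 0 ⇒ f = N_wall = 33.72 N. ΣFy = 0 ⇒ N_floor = 166.8 N.
μ_min = f / N_floor = 33.72 / 166.8 = 0.202.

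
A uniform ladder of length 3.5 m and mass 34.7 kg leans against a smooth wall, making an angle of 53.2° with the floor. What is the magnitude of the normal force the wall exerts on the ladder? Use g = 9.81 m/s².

N_wall ≈ 127 N

About the foot of the ladder:
Ladder weight 34.7×9.81 = 340.4 N acts at 1.75 m along the ladder; its horizontal arm is 1.75·cos53.2° = 1.048 m → τ = 356.7 N·m clockwise.
Wall normal N acts horizontally at the top; its moment arm is the height L sinθ = 3.5·sin53.2° = 2.803 m, counterclockwise.
Setting net torque to zero: N × 2.803 = 356.7 → N = 127 N.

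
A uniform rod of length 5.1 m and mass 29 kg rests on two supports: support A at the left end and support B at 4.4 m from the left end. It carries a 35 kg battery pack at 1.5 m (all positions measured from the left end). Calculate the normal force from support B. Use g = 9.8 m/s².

Take moments about support A.
Beam weight: 29 × 9.8 = 284.2 N down at 2.55 m → arm 2.55 m, τ = 284.2 × 2.55 = 724.7 N·m clockwise.
Battery pack: 35 × 9.8 = 343 N down at 1.5 m → arm 1.5 m, τ = 343 × 1.5 = 514.5 N·m clockwise.
Net load moment about support A = 1239 N·m clockwise.
Reaction R at support B is upward at 4.4 m, arm 4.4 m → moment R × 4.4 counterclockwise.
Balancing moments: R × 4.4 = 1239, giving R = 282 N.

R_B ≈ 282 N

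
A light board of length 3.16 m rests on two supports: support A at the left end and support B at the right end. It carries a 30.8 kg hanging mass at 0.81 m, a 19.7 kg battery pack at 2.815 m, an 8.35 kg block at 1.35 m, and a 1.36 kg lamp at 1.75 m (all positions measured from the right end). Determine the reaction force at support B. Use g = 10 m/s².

Choose support A as the axis so its reaction then has zero moment arm.
Hanging mass: 30.8 × 10 = 308 N down at 0.81 m → arm 2.35 m, τ = 308 × 2.35 = 723.8 N·m clockwise.
Battery pack: 19.7 × 10 = 197 N down at 2.815 m → arm 0.345 m, τ = 197 × 0.345 = 67.96 N·m clockwise.
Block: 8.35 × 10 = 83.5 N down at 1.35 m → arm 1.81 m, τ = 83.5 × 1.81 = 151.1 N·m clockwise.
Lamp: 1.36 × 10 = 13.6 N down at 1.75 m → arm 1.41 m, τ = 13.6 × 1.41 = 19.18 N·m clockwise.
Net load moment about support A = 962 N·m clockwise.
Reaction R at support B is upward at 0 m, arm 3.16 m → moment R × 3.16 counterclockwise.
For rotational equilibrium, R × 3.16 = 962, so R = 304 N.

R_B ≈ 304 N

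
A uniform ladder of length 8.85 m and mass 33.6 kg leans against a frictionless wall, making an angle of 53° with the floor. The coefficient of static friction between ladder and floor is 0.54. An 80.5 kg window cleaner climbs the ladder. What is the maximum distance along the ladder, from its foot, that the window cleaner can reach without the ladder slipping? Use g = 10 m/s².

Taking torques about the foot of the ladder:
Ladder weight 33.6×10 = 336 N acts at 4.425 m along the ladder; its horizontal arm is 4.425·cos53° = 2.663 m → τ = 894.8 N·m clockwise.
Window cleaner weight 80.5×10 = 805 N at distance d → arm d·cos53° → τ = 805·d·0.6018 clockwise.
Wall normal N at the top has arm L sinθ = 7.068 m counterclockwise, so Στ = 0 gives N·7.068 = 894.8 + 484.4·d.
ΣFy = 0 ⇒ N_floor = 1141 N, so the maximum friction is μ_s·N_floor = 0.54×1141 = 616.1 N. ΣFx = 0 ⇒ N_wall = f, so at the slipping point N = 616.1 N.
Substituting: 616.1×7.068 = 894.8 + 484.4·d ⇒ d = (4355 − 894.8) / 484.4 = 7.14 m.

d ≈ 7.14 m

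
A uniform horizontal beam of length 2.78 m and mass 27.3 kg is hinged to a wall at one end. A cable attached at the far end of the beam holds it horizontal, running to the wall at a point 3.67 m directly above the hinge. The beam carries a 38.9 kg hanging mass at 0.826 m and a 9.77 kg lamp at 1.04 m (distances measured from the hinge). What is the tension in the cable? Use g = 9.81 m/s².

T ≈ 355 N

About the hinge:
Beam weight: 27.3 × 9.81 = 267.8 N down at 1.39 m → arm 1.39 m, τ = 267.8 × 1.39 = 372.2 N·m clockwise.
Hanging mass: 38.9 × 9.81 = 381.6 N down at 0.826 m → arm 0.826 m, τ = 381.6 × 0.826 = 315.2 N·m clockwise.
Lamp: 9.77 × 9.81 = 95.84 N down at 1.04 m → arm 1.04 m, τ = 95.84 × 1.04 = 99.67 N·m clockwise.
Total clockwise load moment = 787.1 N·m.
The cable tension T acts at 2.78 m; only its component perpendicular to the beam, T sinθ, produces torque. sinθ = h/√(h²+d²) = 3.67/√(3.67²+2.78²) = 0.7971.
Στ = 0 ⇒ T × 2.78 × 0.7971 = 787.1 ⇒ T = 787.1 / 2.216 = 355 N.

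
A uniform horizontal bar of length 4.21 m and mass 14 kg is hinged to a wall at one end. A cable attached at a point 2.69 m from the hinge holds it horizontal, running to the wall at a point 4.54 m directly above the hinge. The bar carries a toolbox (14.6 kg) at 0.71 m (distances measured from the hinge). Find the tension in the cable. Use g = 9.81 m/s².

Sum moments about the hinge (the unknown hinge reaction has zero arm there).
Beam weight: 14 × 9.81 = 137.3 N down at 2.105 m → arm 2.105 m, τ = 137.3 × 2.105 = 289 N·m clockwise.
Toolbox: 14.6 × 9.81 = 143.2 N down at 0.71 m → arm 0.71 m, τ = 143.2 × 0.71 = 101.7 N·m clockwise.
Total clockwise load moment = 390.7 N·m.
The cable tension T acts at 2.69 m; only its component perpendicular to the bar, T sinθ, produces torque. sinθ = h/√(h²+d²) = 4.54/√(4.54²+2.69²) = 0.8603.
For rotational equilibrium, T × 2.69 × 0.8603 = 390.7, so T = 390.7 / 2.314 = 169 N.

T ≈ 169 N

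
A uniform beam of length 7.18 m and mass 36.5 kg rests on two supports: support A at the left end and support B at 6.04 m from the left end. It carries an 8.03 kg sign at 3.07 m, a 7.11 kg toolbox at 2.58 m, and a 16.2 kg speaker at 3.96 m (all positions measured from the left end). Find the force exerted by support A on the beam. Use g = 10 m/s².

Taking torques about support B:
Beam weight: 36.5 × 10 = 365 N down at 3.59 m → arm 2.45 m, τ = 365 × 2.45 = 894.3 N·m counterclockwise.
Sign: 8.03 × 10 = 80.3 N down at 3.07 m → arm 2.97 m, τ = 80.3 × 2.97 = 238.5 N·m counterclockwise.
Toolbox: 7.11 × 10 = 71.1 N down at 2.58 m → arm 3.46 m, τ = 71.1 × 3.46 = 246 N·m counterclockwise.
Speaker: 16.2 × 10 = 162 N down at 3.96 m → arm 2.08 m, τ = 162 × 2.08 = 337 N·m counterclockwise.
Net load moment about support B = 1716 N·m counterclockwise.
Reaction R at support A is upward at 0 m, arm 6.04 m → moment R × 6.04 clockwise.
Στ = 0 ⇒ R × 6.04 = 1716 ⇒ R = 284 N.

R_A ≈ 284 N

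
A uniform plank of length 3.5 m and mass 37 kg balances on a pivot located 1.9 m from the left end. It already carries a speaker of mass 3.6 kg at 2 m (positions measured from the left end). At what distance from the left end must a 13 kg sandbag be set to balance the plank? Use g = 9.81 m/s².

x ≈ 2.3 m from the left end

Take moments about the pivot (at 1.9 m from the left end).
Beam weight: 37 × 9.81 = 363 N down at 1.75 m → arm 0.15 m, τ = 363 × 0.15 = 54.45 N·m counterclockwise.
Speaker: 3.6 × 9.81 = 35.32 N down at 2 m → arm 0.1 m, τ = 35.32 × 0.1 = 3.532 N·m clockwise.
Net moment of existing loads = 50.92 N·m counterclockwise.
The sandbag weighs 13 × 9.81 = 127.5 N and must supply an equal clockwise moment, so its lever arm about the pivot is 50.92 / 127.5 = 0.399 m.
That puts it at 1.9 + 0.399 = 2.3 m from the left end.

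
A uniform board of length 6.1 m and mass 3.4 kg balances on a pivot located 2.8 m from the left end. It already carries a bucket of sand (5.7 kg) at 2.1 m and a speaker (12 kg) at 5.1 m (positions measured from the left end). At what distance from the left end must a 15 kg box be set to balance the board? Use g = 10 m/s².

Sum moments about the pivot (at 2.8 m from the left end) (the support reaction has zero arm there).
Beam weight: 3.4 × 10 = 34 N down at 3.05 m → arm 0.25 m, τ = 34 × 0.25 = 8.5 N·m clockwise.
Bucket of sand: 5.7 × 10 = 57 N down at 2.1 m → arm 0.7 m, τ = 57 × 0.7 = 39.9 N·m counterclockwise.
Speaker: 12 × 10 = 120 N down at 5.1 m → arm 2.3 m, τ = 120 × 2.3 = 276 N·m clockwise.
Net moment of existing loads = 244.6 N·m clockwise.
The box weighs 15 × 10 = 150 N and must supply an equal counterclockwise moment, so its lever arm about the pivot is 244.6 / 150 = 1.63 m.
That puts it at 2.8 − 1.63 = 1.17 m from the left end.

x ≈ 1.17 m from the left end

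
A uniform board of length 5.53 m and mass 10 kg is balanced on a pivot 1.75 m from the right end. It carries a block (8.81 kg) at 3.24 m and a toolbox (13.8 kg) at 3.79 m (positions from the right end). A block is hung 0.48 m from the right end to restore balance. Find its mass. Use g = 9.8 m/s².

Sum moments about the pivot (at 1.75 m from the right end) (the support reaction has zero arm there).
Beam weight: 10 × 9.8 = 98 N down at 2.765 m → arm 1.015 m, τ = 98 × 1.015 = 99.47 N·m counterclockwise.
Block: 8.81 × 9.8 = 86.34 N down at 3.24 m → arm 1.49 m, τ = 86.34 × 1.49 = 128.6 N·m counterclockwise.
Toolbox: 13.8 × 9.8 = 135.2 N down at 3.79 m → arm 2.04 m, τ = 135.2 × 2.04 = 275.8 N·m counterclockwise.
Net moment of known loads = 503.9 N·m counterclockwise.
An unknown mass m at 0.48 m has arm 1.27 m; its moment is m·g·1.27 clockwise.
Στ = 0 ⇒ m × 9.8 × 1.27 = 503.9 ⇒ m = 503.9 / (9.8 × 1.27) = 40.5 kg.

m ≈ 40.5 kg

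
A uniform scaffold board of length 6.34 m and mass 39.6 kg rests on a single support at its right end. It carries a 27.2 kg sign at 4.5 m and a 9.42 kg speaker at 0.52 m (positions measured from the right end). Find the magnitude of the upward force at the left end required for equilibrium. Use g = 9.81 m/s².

F ≈ 391 N

Choose the right end as the axis so the unknown pivot reaction has zero arm there.
Beam weight: 39.6 × 9.81 = 388.5 N down at 3.17 m → arm 3.17 m, τ = 388.5 × 3.17 = 1232 N·m counterclockwise.
Sign: 27.2 × 9.81 = 266.8 N down at 4.5 m → arm 4.5 m, τ = 266.8 × 4.5 = 1201 N·m counterclockwise.
Speaker: 9.42 × 9.81 = 92.41 N down at 0.52 m → arm 0.52 m, τ = 92.41 × 0.52 = 48.05 N·m counterclockwise.
Net moment of the loads = 2481 N·m counterclockwise.
The upward force F acts at the left end, arm 6.34 m, giving F × 6.34 clockwise.
For rotational equilibrium, F × 6.34 = 2481, so F = 2481 / 6.34 = 391 N.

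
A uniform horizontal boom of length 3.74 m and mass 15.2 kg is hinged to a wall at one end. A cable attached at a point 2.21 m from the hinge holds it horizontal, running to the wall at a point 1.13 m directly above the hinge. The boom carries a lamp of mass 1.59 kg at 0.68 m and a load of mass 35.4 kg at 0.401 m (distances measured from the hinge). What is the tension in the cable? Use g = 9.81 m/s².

Sum moments about the hinge (the unknown hinge reaction has zero arm there).
Beam weight: 15.2 × 9.81 = 149.1 N down at 1.87 m → arm 1.87 m, τ = 149.1 × 1.87 = 278.8 N·m clockwise.
Lamp: 1.59 × 9.81 = 15.6 N down at 0.68 m → arm 0.68 m, τ = 15.6 × 0.68 = 10.61 N·m clockwise.
Load: 35.4 × 9.81 = 347.3 N down at 0.401 m → arm 0.401 m, τ = 347.3 × 0.401 = 139.3 N·m clockwise.
Total clockwise load moment = 428.7 N·m.
The cable tension T acts at 2.21 m; only its component perpendicular to the boom, T sinθ, produces torque. sinθ = h/√(h²+d²) = 1.13/√(1.13²+2.21²) = 0.4553.
Στ = 0 ⇒ T × 2.21 × 0.4553 = 428.7 ⇒ T = 428.7 / 1.006 = 426 N.

T ≈ 426 N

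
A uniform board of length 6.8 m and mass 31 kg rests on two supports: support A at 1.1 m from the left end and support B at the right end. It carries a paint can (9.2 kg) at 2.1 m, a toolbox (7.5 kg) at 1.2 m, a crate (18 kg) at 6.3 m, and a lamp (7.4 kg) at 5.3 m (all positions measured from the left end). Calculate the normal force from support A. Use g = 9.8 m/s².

R_A ≈ 362 N

About support B:
Beam weight: 31 × 9.8 = 303.8 N down at 3.4 m → arm 3.4 m, τ = 303.8 × 3.4 = 1033 N·m counterclockwise.
Paint can: 9.2 × 9.8 = 90.16 N down at 2.1 m → arm 4.7 m, τ = 90.16 × 4.7 = 423.8 N·m counterclockwise.
Toolbox: 7.5 × 9.8 = 73.5 N down at 1.2 m → arm 5.6 m, τ = 73.5 × 5.6 = 411.6 N·m counterclockwise.
Crate: 18 × 9.8 = 176.4 N down at 6.3 m → arm 0.5 m, τ = 176.4 × 0.5 = 88.2 N·m counterclockwise.
Lamp: 7.4 × 9.8 = 72.52 N down at 5.3 m → arm 1.5 m, τ = 72.52 × 1.5 = 108.8 N·m counterclockwise.
Net load moment about support B = 2065 N·m counterclockwise.
Reaction R at support A is upward at 1.1 m, arm 5.7 m → moment R × 5.7 clockwise.
Balancing moments: R × 5.7 = 2065, giving R = 362 N.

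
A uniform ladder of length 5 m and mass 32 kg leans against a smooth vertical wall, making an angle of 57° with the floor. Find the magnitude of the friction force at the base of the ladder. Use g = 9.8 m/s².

f ≈ 102 N

Take moments about the foot of the ladder.
Ladder weight 32×9.8 = 313.6 N acts at 2.5 m along the ladder; its horizontal arm is 2.5·cos57° = 1.362 m → τ = 427.1 N·m clockwise.
Wall normal N acts horizontally at the top; its moment arm is the height L sinθ = 5·sin57° = 4.193 m, counterclockwise.
Στ = 0 ⇒ N × 4.193 = 427.1 ⇒ N = 102 N.
ΣFx = 0: friction at the foot balances the wall's push, so f = N_wall = 102 N.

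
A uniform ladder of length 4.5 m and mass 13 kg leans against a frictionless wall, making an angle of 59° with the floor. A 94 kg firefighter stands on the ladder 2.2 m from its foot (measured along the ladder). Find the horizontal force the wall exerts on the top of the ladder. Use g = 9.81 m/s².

Choose the foot of the ladder as the axis so the floor normal and friction both act there and drop out.
Ladder weight 13×9.81 = 127.5 N acts at 2.25 m along the ladder; its horizontal arm is 2.25·cos59° = 1.159 m → τ = 147.8 N·m clockwise.
Firefighter: 94×9.81 = 922.1 N at 2.2 m → arm 1.133 m → τ = 1045 N·m clockwise.
Wall normal N acts horizontally at the top; its moment arm is the height L sinθ = 4.5·sin59° = 3.857 m, counterclockwise.
Balancing moments: N × 3.857 = 1193, giving N = 309 N.

N_wall ≈ 309 N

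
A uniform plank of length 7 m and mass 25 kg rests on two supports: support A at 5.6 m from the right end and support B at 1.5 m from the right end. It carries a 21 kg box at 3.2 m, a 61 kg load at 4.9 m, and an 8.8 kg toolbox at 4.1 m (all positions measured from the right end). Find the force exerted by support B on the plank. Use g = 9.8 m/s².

Choose support A as the axis so its reaction then has zero moment arm.
Beam weight: 25 × 9.8 = 245 N down at 3.5 m → arm 2.1 m, τ = 245 × 2.1 = 514.5 N·m clockwise.
Box: 21 × 9.8 = 205.8 N down at 3.2 m → arm 2.4 m, τ = 205.8 × 2.4 = 493.9 N·m clockwise.
Load: 61 × 9.8 = 597.8 N down at 4.9 m → arm 0.7 m, τ = 597.8 × 0.7 = 418.5 N·m clockwise.
Toolbox: 8.8 × 9.8 = 86.24 N down at 4.1 m → arm 1.5 m, τ = 86.24 × 1.5 = 129.4 N·m clockwise.
Net load moment about support A = 1556 N·m clockwise.
Reaction R at support B is upward at 1.5 m, arm 4.1 m → moment R × 4.1 counterclockwise.
Balancing moments: R × 4.1 = 1556, giving R = 380 N.

R_B ≈ 380 N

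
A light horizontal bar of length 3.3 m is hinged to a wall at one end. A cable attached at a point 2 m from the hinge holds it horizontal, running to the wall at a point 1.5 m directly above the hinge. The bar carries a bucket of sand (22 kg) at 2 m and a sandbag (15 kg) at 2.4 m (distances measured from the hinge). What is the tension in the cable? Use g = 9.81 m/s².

T ≈ 654 N

Choose the hinge as the axis so the unknown hinge reaction has zero arm there.
Bucket of sand: 22 × 9.81 = 215.8 N down at 2 m → arm 2 m, τ = 215.8 × 2 = 431.6 N·m clockwise.
Sandbag: 15 × 9.81 = 147.2 N down at 2.4 m → arm 2.4 m, τ = 147.2 × 2.4 = 353.3 N·m clockwise.
Total clockwise load moment = 784.9 N·m.
The cable tension T acts at 2 m; only its component perpendicular to the bar, T sinθ, produces torque. sinθ = h/√(h²+d²) = 1.5/√(1.5²+2²) = 0.6.
Στ = 0 ⇒ T × 2 × 0.6 = 784.9 ⇒ T = 784.9 / 1.2 = 654 N.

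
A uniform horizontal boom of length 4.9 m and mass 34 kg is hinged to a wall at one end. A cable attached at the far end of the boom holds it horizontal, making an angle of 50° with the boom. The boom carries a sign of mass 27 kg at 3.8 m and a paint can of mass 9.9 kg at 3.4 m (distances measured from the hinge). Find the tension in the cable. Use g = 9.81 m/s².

Taking torques about the hinge:
Beam weight: 34 × 9.81 = 333.5 N down at 2.45 m → arm 2.45 m, τ = 333.5 × 2.45 = 817.1 N·m clockwise.
Sign: 27 × 9.81 = 264.9 N down at 3.8 m → arm 3.8 m, τ = 264.9 × 3.8 = 1007 N·m clockwise.
Paint can: 9.9 × 9.81 = 97.12 N down at 3.4 m → arm 3.4 m, τ = 97.12 × 3.4 = 330.2 N·m clockwise.
Total clockwise load moment = 2154 N·m.
The cable tension T acts at 4.9 m; only its component perpendicular to the boom, T sinθ, produces torque. sin 50° = 0.766.
Setting net torque to zero: T × 4.9 × 0.766 = 2154 → T = 2154 / 3.753 = 574 N.

T ≈ 574 N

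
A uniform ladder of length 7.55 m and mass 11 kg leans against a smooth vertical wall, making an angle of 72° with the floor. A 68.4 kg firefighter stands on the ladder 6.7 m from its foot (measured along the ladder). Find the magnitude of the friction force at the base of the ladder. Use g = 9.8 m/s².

f ≈ 211 N

Sum moments about the foot of the ladder (the floor normal and friction both act there and drop out).
Ladder weight 11×9.8 = 107.8 N acts at 3.775 m along the ladder; its horizontal arm is 3.775·cos72° = 1.167 m → τ = 125.8 N·m clockwise.
Firefighter: 68.4×9.8 = 670.3 N at 6.7 m → arm 2.07 m → τ = 1388 N·m clockwise.
Wall normal N acts horizontally at the top; its moment arm is the height L sinθ = 7.55·sin72° = 7.18 m, counterclockwise.
Setting net torque to zero: N × 7.18 = 1514 → N = 211 N.
ΣFx = 0: friction at the foot balances the wall's push, so f = N_wall = 211 N.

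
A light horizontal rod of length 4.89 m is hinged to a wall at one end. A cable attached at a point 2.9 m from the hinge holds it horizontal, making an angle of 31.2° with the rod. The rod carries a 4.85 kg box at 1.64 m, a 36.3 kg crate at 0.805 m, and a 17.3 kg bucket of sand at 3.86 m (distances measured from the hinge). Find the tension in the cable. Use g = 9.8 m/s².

T ≈ 678 N

About the hinge:
Box: 4.85 × 9.8 = 47.53 N down at 1.64 m → arm 1.64 m, τ = 47.53 × 1.64 = 77.95 N·m clockwise.
Crate: 36.3 × 9.8 = 355.7 N down at 0.805 m → arm 0.805 m, τ = 355.7 × 0.805 = 286.3 N·m clockwise.
Bucket of sand: 17.3 × 9.8 = 169.5 N down at 3.86 m → arm 3.86 m, τ = 169.5 × 3.86 = 654.3 N·m clockwise.
Total clockwise load moment = 1019 N·m.
The cable tension T acts at 2.9 m; only its component perpendicular to the rod, T sinθ, produces torque. sin 31.2° = 0.518.
For rotational equilibrium, T × 2.9 × 0.518 = 1019, so T = 1019 / 1.502 = 678 N.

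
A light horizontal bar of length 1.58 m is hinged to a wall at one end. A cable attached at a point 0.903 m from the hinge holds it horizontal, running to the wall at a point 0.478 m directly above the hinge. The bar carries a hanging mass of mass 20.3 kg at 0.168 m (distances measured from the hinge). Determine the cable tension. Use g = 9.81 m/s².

T ≈ 79.2 N

Taking torques about the hinge:
Hanging mass: 20.3 × 9.81 = 199.1 N down at 0.168 m → arm 0.168 m, τ = 199.1 × 0.168 = 33.45 N·m clockwise.
Total clockwise load moment = 33.45 N·m.
The cable tension T acts at 0.903 m; only its component perpendicular to the bar, T sinθ, produces torque. sinθ = h/√(h²+d²) = 0.478/√(0.478²+0.903²) = 0.4678.
Balancing moments: T × 0.903 × 0.4678 = 33.45, giving T = 33.45 / 0.4224 = 79.2 N.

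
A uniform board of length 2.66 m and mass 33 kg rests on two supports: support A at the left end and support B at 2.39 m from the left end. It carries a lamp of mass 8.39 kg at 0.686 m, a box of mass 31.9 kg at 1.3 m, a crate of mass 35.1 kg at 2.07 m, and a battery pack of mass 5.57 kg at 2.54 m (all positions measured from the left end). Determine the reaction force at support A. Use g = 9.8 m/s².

R_A ≈ 387 N

Take moments about support B.
Beam weight: 33 × 9.8 = 323.4 N down at 1.33 m → arm 1.06 m, τ = 323.4 × 1.06 = 342.8 N·m counterclockwise.
Lamp: 8.39 × 9.8 = 82.22 N down at 0.686 m → arm 1.704 m, τ = 82.22 × 1.704 = 140.1 N·m counterclockwise.
Box: 31.9 × 9.8 = 312.6 N down at 1.3 m → arm 1.09 m, τ = 312.6 × 1.09 = 340.7 N·m counterclockwise.
Crate: 35.1 × 9.8 = 344 N down at 2.07 m → arm 0.32 m, τ = 344 × 0.32 = 110.1 N·m counterclockwise.
Battery pack: 5.57 × 9.8 = 54.59 N down at 2.54 m → arm 0.15 m, τ = 54.59 × 0.15 = 8.188 N·m clockwise.
Net load moment about support B = 925.5 N·m counterclockwise.
Reaction R at support A is upward at 0 m, arm 2.39 m → moment R × 2.39 clockwise.
Στ = 0 ⇒ R × 2.39 = 925.5 ⇒ R = 387 N.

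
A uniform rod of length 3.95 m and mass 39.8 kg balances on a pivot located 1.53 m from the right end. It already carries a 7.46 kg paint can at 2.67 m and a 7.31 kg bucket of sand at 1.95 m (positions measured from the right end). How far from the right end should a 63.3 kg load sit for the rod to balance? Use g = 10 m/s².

x ≈ 1.07 m from the right end

Taking torques about the pivot (at 1.53 m from the right end):
Beam weight: 39.8 × 10 = 398 N down at 1.975 m → arm 0.445 m, τ = 398 × 0.445 = 177.1 N·m counterclockwise.
Paint can: 7.46 × 10 = 74.6 N down at 2.67 m → arm 1.14 m, τ = 74.6 × 1.14 = 85.04 N·m counterclockwise.
Bucket of sand: 7.31 × 10 = 73.1 N down at 1.95 m → arm 0.42 m, τ = 73.1 × 0.42 = 30.7 N·m counterclockwise.
Net moment of existing loads = 292.8 N·m counterclockwise.
The load weighs 63.3 × 10 = 633 N and must supply an equal clockwise moment, so its lever arm about the pivot is 292.8 / 633 = 0.463 m.
That puts it at 1.53 − 0.463 = 1.07 m from the right end.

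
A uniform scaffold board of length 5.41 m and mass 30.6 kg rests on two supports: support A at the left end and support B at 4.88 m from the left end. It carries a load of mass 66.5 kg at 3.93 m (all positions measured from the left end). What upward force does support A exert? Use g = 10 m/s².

Choose support B as the axis so its reaction then has zero moment arm.
Beam weight: 30.6 × 10 = 306 N down at 2.705 m → arm 2.175 m, τ = 306 × 2.175 = 665.5 N·m counterclockwise.
Load: 66.5 × 10 = 665 N down at 3.93 m → arm 0.95 m, τ = 665 × 0.95 = 631.8 N·m counterclockwise.
Net load moment about support B = 1297 N·m counterclockwise.
Reaction R at support A is upward at 0 m, arm 4.88 m → moment R × 4.88 clockwise.
For rotational equilibrium, R × 4.88 = 1297, so R = 266 N.

R_A ≈ 266 N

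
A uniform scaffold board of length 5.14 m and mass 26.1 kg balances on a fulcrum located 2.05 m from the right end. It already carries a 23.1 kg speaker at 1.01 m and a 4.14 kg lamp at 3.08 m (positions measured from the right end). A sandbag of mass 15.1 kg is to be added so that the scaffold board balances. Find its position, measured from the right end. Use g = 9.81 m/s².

Taking torques about the fulcrum (at 2.05 m from the right end):
Beam weight: 26.1 × 9.81 = 256 N down at 2.57 m → arm 0.52 m, τ = 256 × 0.52 = 133.1 N·m counterclockwise.
Speaker: 23.1 × 9.81 = 226.6 N down at 1.01 m → arm 1.04 m, τ = 226.6 × 1.04 = 235.7 N·m clockwise.
Lamp: 4.14 × 9.81 = 40.61 N down at 3.08 m → arm 1.03 m, τ = 40.61 × 1.03 = 41.83 N·m counterclockwise.
Net moment of existing loads = 60.77 N·m clockwise.
The sandbag weighs 15.1 × 9.81 = 148.1 N and must supply an equal counterclockwise moment, so its lever arm about the fulcrum is 60.77 / 148.1 = 0.41 m.
That puts it at 2.05 + 0.41 = 2.46 m from the right end.

x ≈ 2.46 m from the right end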